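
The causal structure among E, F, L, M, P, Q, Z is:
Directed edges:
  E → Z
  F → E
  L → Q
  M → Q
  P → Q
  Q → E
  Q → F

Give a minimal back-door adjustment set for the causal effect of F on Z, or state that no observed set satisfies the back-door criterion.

F→Z: minimal back-door set {Q}.

desc(F)\{F}={E,Z}; candidates ⊆ {L,M,P,Q}.
size 0: {}; under {} F still reaches {E,L,M,P,Q,Z} ∋ Z.
{Q}: F⊥Z given {Q} in G with F→· removed — back-door holds.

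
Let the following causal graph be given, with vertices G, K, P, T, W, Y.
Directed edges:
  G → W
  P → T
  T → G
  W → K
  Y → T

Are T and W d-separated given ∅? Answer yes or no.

No — T and W are d-connected given ∅.

Bayes-Ball from T | ∅ reaches {G,K,P,W,Y}.
W ∈ reach(T|∅) ⇒ T ⊥̸ W | ∅.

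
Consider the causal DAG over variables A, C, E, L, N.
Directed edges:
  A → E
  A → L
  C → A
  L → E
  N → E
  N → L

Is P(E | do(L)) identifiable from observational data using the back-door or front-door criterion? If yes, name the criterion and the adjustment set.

P(E|do(L)): backdoor, adjust for {A, N}.

desc(L)\{L}={E}; candidates ⊆ {A,C,N}.
size 0: {}; under {} L still reaches {A,C,E,N} ∋ E.
size 1: {A}, {C}, {N}; under {A} L still reaches {E,N} ∋ E.
{A,N}: L⊥E given {A,N} in G with L→· removed — back-door holds.
P(E|do(L)) = Σ_{A,N} P(E|L,A,N)·P(A,N).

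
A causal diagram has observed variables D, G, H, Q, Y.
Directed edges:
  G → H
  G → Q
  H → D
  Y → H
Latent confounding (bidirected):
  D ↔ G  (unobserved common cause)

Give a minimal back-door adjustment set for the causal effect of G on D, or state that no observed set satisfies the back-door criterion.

G→D: no observed back-door set.

desc(G)\{G}={D,H,Q}; candidates ⊆ {Y}.
G↔D: latent back-door arc(s) into G.
size 0: {}; under {} G still reaches {D} ∋ D.
size 1: {Y}; under {Y} G still reaches {D} ∋ D.
G↔D cannot be blocked by any observed set — no back-door set.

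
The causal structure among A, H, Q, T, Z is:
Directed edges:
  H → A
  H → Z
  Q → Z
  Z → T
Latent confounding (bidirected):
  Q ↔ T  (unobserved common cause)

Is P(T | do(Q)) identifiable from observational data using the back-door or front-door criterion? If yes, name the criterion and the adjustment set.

desc(Q)\{Q}={T,Z}; candidates ⊆ {A,H}.
Q↔T: latent back-door arc(s) into Q.
size 0: {}; under {} Q still reaches {T} ∋ T.
size 1: {A}, {H}; under {A} Q still reaches {T} ∋ T.
size 2: {A,H}; under {A,H} Q still reaches {T} ∋ T.
Q↔T cannot be blocked by any observed set — no back-door set.
{Z}: (i) intercepts every directed Q→T path; (ii) no back-door Q→{Z}; (iii) {Q} blocks every back-door {Z}→T. Front-door holds.
P(T|do(Q)) = Σ_{Z} P(Z|Q) Σ_{Q'} P(T|Z,Q')P(Q').

P(T|do(Q)): frontdoor, adjust for {Z}.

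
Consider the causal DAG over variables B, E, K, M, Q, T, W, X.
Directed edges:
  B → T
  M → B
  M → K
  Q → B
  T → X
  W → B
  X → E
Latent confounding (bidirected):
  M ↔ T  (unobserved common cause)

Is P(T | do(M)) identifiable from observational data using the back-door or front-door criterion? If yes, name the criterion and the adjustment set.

desc(M)\{M}={B,E,K,T,X}; candidates ⊆ {Q,W}.
M↔T: latent back-door arc(s) into M.
size 0: {}; under {} M still reaches {E,T,X} ∋ T.
size 1: {Q}, {W}; under {Q} M still reaches {E,T,X} ∋ T.
size 2: {Q,W}; under {Q,W} M still reaches {E,T,X} ∋ T.
M↔T cannot be blocked by any observed set — no back-door set.
{B}: (i) intercepts every directed M→T path; (ii) no back-door M→{B}; (iii) {M} blocks every back-door {B}→T. Front-door holds.
P(T|do(M)) = Σ_{B} P(B|M) Σ_{M'} P(T|B,M')P(M').

P(T|do(M)): frontdoor, adjust for {B}.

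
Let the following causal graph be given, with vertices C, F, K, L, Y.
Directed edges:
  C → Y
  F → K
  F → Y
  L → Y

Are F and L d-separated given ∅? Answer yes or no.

Yes — F ⊥ L | ∅.

Bayes-Ball from F | ∅ reaches {K,Y}.
L ∉ reach(F|∅) ⇒ F ⊥ L | ∅.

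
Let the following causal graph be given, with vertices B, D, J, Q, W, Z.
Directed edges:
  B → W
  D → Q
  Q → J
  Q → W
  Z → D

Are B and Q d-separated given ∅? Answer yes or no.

Bayes-Ball from B | ∅ reaches {W}.
Q ∉ reach(B|∅) ⇒ B ⊥ Q | ∅.

Yes — B ⊥ Q | ∅.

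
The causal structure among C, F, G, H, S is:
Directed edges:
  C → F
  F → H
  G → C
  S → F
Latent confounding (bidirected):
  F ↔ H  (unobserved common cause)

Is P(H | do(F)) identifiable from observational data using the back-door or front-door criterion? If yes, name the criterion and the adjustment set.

P(H|do(F)): not identifiable (no BD/FD set).

desc(F)\{F}={H}; candidates ⊆ {C,G,S}.
F↔H: latent back-door arc(s) into F.
size 0: {}; under {} F still reaches {C,G,H,S} ∋ H.
size 1: {C}, {G}, {S}; under {C} F still reaches {H,S} ∋ H.
size 2: {C,G}, {C,S}, {G,S}; under {C,G} F still reaches {H,S} ∋ H.
F↔H cannot be blocked by any observed set — no back-door set.
No mediator lies on a directed F→…→H path.
Neither criterion identifies P(H|do(F)) in this graph.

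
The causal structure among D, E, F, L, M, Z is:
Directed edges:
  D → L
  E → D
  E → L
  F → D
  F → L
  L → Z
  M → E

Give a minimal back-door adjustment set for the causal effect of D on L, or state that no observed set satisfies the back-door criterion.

desc(D)\{D}={L,Z}; candidates ⊆ {E,F,M}.
size 0: {}; under {} D still reaches {E,F,L,M,Z} ∋ L.
size 1: {E}, {F}, {M}; under {E} D still reaches {F,L,Z} ∋ L.
{E,F}: D⊥L given {E,F} in G with D→· removed — back-door holds.

D→L: minimal back-door set {E, F}.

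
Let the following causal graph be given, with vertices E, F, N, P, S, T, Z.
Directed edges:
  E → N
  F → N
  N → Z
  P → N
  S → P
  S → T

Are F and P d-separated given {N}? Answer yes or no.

Bayes-Ball from F | {N} reaches {E,P,S,T}.
P ∈ reach(F|{N}) ⇒ F ⊥̸ P | {N}.

No — F and P are d-connected given {N}.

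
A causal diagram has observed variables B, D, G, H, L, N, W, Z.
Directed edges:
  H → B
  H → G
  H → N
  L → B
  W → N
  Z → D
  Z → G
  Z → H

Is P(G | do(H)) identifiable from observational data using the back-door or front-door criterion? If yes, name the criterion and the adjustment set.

desc(H)\{H}={B,G,N}; candidates ⊆ {D,L,W,Z}.
size 0: {}; under {} H still reaches {D,G,Z} ∋ G.
{Z}: H⊥G given {Z} in G with H→· removed — back-door holds.
P(G|do(H)) = Σ_{Z} P(G|H,Z)·P(Z).

P(G|do(H)): backdoor, adjust for {Z}.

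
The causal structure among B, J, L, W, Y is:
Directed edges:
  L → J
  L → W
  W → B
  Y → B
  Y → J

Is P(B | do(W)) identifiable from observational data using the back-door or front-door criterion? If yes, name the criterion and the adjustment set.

P(B|do(W)): backdoor, adjust for ∅.

desc(W)\{W}={B}; candidates ⊆ {J,L,Y}.
∅: W⊥B given ∅ in G with W→· removed — back-door holds.
P(B|do(W)) = P(B|W) — no adjustment needed.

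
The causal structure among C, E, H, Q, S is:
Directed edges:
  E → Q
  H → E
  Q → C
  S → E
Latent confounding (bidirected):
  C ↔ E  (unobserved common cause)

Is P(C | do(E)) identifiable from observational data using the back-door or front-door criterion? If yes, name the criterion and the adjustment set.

P(C|do(E)): frontdoor, adjust for {Q}.

desc(E)\{E}={C,Q}; candidates ⊆ {H,S}.
E↔C: latent back-door arc(s) into E.
size 0: {}; under {} E still reaches {C,H,S} ∋ C.
size 1: {H}, {S}; under {H} E still reaches {C,S} ∋ C.
size 2: {H,S}; under {H,S} E still reaches {C} ∋ C.
E↔C cannot be blocked by any observed set — no back-door set.
{Q}: (i) intercepts every directed E→C path; (ii) no back-door E→{Q}; (iii) {E} blocks every back-door {Q}→C. Front-door holds.
P(C|do(E)) = Σ_{Q} P(Q|E) Σ_{E'} P(C|Q,E')P(E').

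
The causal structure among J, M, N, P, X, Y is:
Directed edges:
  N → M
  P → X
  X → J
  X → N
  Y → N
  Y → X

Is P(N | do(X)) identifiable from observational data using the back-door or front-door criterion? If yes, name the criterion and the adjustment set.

P(N|do(X)): backdoor, adjust for {Y}.

desc(X)\{X}={J,M,N}; candidates ⊆ {P,Y}.
size 0: {}; under {} X still reaches {M,N,P,Y} ∋ N.
{Y}: X⊥N given {Y} in G with X→· removed — back-door holds.
P(N|do(X)) = Σ_{Y} P(N|X,Y)·P(Y).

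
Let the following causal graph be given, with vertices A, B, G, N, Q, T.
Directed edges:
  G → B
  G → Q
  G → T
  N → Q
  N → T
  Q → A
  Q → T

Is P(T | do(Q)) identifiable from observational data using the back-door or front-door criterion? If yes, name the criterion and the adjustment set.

desc(Q)\{Q}={A,T}; candidates ⊆ {B,G,N}.
size 0: {}; under {} Q still reaches {B,G,N,T} ∋ T.
size 1: {B}, {G}, {N}; under {B} Q still reaches {G,N,T} ∋ T.
{G,N}: Q⊥T given {G,N} in G with Q→· removed — back-door holds.
P(T|do(Q)) = Σ_{G,N} P(T|Q,G,N)·P(G,N).

P(T|do(Q)): backdoor, adjust for {G, N}.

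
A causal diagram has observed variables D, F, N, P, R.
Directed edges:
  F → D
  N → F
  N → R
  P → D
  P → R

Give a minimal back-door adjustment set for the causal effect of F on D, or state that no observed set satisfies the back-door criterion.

desc(F)\{F}={D}; candidates ⊆ {N,P,R}.
∅: F⊥D given ∅ in G with F→· removed — back-door holds.

F→D: minimal back-door set ∅.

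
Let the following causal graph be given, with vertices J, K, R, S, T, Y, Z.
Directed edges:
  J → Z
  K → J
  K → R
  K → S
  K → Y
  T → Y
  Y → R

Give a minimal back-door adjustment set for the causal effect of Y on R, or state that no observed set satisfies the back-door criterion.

desc(Y)\{Y}={R}; candidates ⊆ {J,K,S,T,Z}.
size 0: {}; under {} Y still reaches {J,K,R,S,T,Z} ∋ R.
{K}: Y⊥R given {K} in G with Y→· removed — back-door holds.

Y→R: minimal back-door set {K}.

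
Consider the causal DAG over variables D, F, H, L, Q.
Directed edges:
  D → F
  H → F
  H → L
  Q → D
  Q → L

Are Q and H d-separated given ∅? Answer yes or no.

Bayes-Ball from Q | ∅ reaches {D,F,L}.
H ∉ reach(Q|∅) ⇒ Q ⊥ H | ∅.

Yes — Q ⊥ H | ∅.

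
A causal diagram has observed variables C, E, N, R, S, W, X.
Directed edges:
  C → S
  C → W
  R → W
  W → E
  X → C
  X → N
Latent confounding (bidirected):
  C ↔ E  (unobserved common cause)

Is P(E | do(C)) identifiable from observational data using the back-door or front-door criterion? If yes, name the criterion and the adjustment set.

P(E|do(C)): frontdoor, adjust for {W}.

desc(C)\{C}={E,S,W}; candidates ⊆ {N,R,X}.
C↔E: latent back-door arc(s) into C.
size 0: {}; under {} C still reaches {E,N,X} ∋ E.
size 1: {N}, {R}, {X}; under {N} C still reaches {E,X} ∋ E.
size 2: {N,R}, {N,X}, {R,X}; under {N,R} C still reaches {E,X} ∋ E.
C↔E cannot be blocked by any observed set — no back-door set.
{W}: (i) intercepts every directed C→E path; (ii) no back-door C→{W}; (iii) {C} blocks every back-door {W}→E. Front-door holds.
P(E|do(C)) = Σ_{W} P(W|C) Σ_{C'} P(E|W,C')P(C').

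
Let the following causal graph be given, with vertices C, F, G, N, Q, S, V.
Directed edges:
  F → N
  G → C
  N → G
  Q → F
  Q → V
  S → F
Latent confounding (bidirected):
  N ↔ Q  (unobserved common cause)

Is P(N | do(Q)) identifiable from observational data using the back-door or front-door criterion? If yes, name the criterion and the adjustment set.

desc(Q)\{Q}={C,F,G,N,V}; candidates ⊆ {S}.
Q↔N: latent back-door arc(s) into Q.
size 0: {}; under {} Q still reaches {C,G,N} ∋ N.
size 1: {S}; under {S} Q still reaches {C,G,N} ∋ N.
Q↔N cannot be blocked by any observed set — no back-door set.
{F}: (i) intercepts every directed Q→N path; (ii) no back-door Q→{F}; (iii) {Q} blocks every back-door {F}→N. Front-door holds.
P(N|do(Q)) = Σ_{F} P(F|Q) Σ_{Q'} P(N|F,Q')P(Q').

P(N|do(Q)): frontdoor, adjust for {F}.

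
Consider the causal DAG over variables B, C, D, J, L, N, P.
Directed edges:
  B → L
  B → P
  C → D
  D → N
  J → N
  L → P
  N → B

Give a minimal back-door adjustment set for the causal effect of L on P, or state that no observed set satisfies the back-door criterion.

desc(L)\{L}={P}; candidates ⊆ {B,C,D,J,N}.
size 0: {}; under {} L still reaches {B,C,D,J,N,P} ∋ P.
{B}: L⊥P given {B} in G with L→· removed — back-door holds.

L→P: minimal back-door set {B}.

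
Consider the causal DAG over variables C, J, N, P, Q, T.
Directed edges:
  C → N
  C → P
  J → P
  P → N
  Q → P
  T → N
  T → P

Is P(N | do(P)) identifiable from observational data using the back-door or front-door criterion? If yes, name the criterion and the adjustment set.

P(N|do(P)): backdoor, adjust for {C, T}.

desc(P)\{P}={N}; candidates ⊆ {C,J,Q,T}.
size 0: {}; under {} P still reaches {C,J,N,Q,T} ∋ N.
size 1: {C}, {J}, {Q} …(+1); under {C} P still reaches {J,N,Q,T} ∋ N.
{C,T}: P⊥N given {C,T} in G with P→· removed — back-door holds.
P(N|do(P)) = Σ_{C,T} P(N|P,C,T)·P(C,T).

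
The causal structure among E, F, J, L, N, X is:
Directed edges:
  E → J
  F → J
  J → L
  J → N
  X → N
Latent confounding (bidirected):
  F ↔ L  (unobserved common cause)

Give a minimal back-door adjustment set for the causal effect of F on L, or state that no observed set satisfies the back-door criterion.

desc(F)\{F}={J,L,N}; candidates ⊆ {E,X}.
F↔L: latent back-door arc(s) into F.
size 0: {}; under {} F still reaches {L} ∋ L.
size 1: {E}, {X}; under {E} F still reaches {L} ∋ L.
size 2: {E,X}; under {E,X} F still reaches {L} ∋ L.
F↔L cannot be blocked by any observed set — no back-door set.

F→L: no observed back-door set.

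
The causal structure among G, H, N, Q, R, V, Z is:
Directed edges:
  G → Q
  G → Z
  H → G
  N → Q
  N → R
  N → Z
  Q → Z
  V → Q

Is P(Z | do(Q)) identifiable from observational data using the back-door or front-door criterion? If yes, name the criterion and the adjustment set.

desc(Q)\{Q}={Z}; candidates ⊆ {G,H,N,R,V}.
size 0: {}; under {} Q still reaches {G,H,N,R,V,Z} ∋ Z.
size 1: {G}, {H}, {N} …(+2); under {G} Q still reaches {N,R,V,Z} ∋ Z.
{G,N}: Q⊥Z given {G,N} in G with Q→· removed — back-door holds.
P(Z|do(Q)) = Σ_{G,N} P(Z|Q,G,N)·P(G,N).

P(Z|do(Q)): backdoor, adjust for {G, N}.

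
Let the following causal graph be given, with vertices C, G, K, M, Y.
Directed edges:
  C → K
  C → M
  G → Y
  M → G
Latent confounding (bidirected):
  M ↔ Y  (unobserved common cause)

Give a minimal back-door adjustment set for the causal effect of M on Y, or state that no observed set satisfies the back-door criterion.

desc(M)\{M}={G,Y}; candidates ⊆ {C,K}.
M↔Y: latent back-door arc(s) into M.
size 0: {}; under {} M still reaches {C,K,Y} ∋ Y.
size 1: {C}, {K}; under {C} M still reaches {Y} ∋ Y.
size 2: {C,K}; under {C,K} M still reaches {Y} ∋ Y.
M↔Y cannot be blocked by any observed set — no back-door set.

M→Y: no observed back-door set.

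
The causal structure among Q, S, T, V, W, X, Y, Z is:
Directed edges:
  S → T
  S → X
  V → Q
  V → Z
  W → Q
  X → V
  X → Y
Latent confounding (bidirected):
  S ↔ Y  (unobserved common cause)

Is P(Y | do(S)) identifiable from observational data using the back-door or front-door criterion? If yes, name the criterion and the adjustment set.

P(Y|do(S)): frontdoor, adjust for {X}.

desc(S)\{S}={Q,T,V,X,Y,Z}; candidates ⊆ {W}.
S↔Y: latent back-door arc(s) into S.
size 0: {}; under {} S still reaches {Y} ∋ Y.
size 1: {W}; under {W} S still reaches {Y} ∋ Y.
S↔Y cannot be blocked by any observed set — no back-door set.
{X}: (i) intercepts every directed S→Y path; (ii) no back-door S→{X}; (iii) {S} blocks every back-door {X}→Y. Front-door holds.
P(Y|do(S)) = Σ_{X} P(X|S) Σ_{S'} P(Y|X,S')P(S').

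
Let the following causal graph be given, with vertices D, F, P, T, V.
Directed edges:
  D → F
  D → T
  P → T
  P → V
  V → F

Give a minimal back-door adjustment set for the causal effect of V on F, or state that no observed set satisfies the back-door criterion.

V→F: minimal back-door set ∅.

desc(V)\{V}={F}; candidates ⊆ {D,P,T}.
∅: V⊥F given ∅ in G with V→· removed — back-door holds.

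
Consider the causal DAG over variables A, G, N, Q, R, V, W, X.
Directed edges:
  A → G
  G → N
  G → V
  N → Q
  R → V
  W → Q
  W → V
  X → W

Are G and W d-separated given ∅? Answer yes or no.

Yes — G ⊥ W | ∅.

Bayes-Ball from G | ∅ reaches {A,N,Q,V}.
W ∉ reach(G|∅) ⇒ G ⊥ W | ∅.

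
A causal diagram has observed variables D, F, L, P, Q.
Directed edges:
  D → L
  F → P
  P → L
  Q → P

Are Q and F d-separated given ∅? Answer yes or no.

Yes — Q ⊥ F | ∅.

Bayes-Ball from Q | ∅ reaches {L,P}.
F ∉ reach(Q|∅) ⇒ Q ⊥ F | ∅.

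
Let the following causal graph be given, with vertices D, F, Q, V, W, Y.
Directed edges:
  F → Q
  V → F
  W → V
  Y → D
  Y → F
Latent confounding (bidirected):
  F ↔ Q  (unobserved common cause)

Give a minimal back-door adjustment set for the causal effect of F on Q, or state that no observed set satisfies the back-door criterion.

desc(F)\{F}={Q}; candidates ⊆ {D,V,W,Y}.
F↔Q: latent back-door arc(s) into F.
size 0: {}; under {} F still reaches {D,Q,V,W,Y} ∋ Q.
size 1: {D}, {V}, {W} …(+1); under {D} F still reaches {Q,V,W,Y} ∋ Q.
size 2: {D,V}, {D,W}, {D,Y} …(+3); under {D,V} F still reaches {Q,Y} ∋ Q.
F↔Q cannot be blocked by any observed set — no back-door set.

F→Q: no observed back-door set.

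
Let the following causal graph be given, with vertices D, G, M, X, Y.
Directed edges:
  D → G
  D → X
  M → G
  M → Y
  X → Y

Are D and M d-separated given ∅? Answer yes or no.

Yes — D ⊥ M | ∅.

Bayes-Ball from D | ∅ reaches {G,X,Y}.
M ∉ reach(D|∅) ⇒ D ⊥ M | ∅.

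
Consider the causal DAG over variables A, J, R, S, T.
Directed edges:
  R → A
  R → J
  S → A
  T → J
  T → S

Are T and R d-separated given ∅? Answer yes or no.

Yes — T ⊥ R | ∅.

Bayes-Ball from T | ∅ reaches {A,J,S}.
R ∉ reach(T|∅) ⇒ T ⊥ R | ∅.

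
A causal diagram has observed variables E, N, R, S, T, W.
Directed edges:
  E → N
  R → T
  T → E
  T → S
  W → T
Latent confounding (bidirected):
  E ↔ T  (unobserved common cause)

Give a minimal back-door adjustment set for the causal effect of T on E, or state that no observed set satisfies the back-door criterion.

T→E: no observed back-door set.

desc(T)\{T}={E,N,S}; candidates ⊆ {R,W}.
T↔E: latent back-door arc(s) into T.
size 0: {}; under {} T still reaches {E,N,R,W} ∋ E.
size 1: {R}, {W}; under {R} T still reaches {E,N,W} ∋ E.
size 2: {R,W}; under {R,W} T still reaches {E,N} ∋ E.
T↔E cannot be blocked by any observed set — no back-door set.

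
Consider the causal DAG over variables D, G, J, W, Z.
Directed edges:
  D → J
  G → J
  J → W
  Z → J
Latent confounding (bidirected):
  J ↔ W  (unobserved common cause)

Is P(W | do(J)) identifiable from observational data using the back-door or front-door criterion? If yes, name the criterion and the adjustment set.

P(W|do(J)): not identifiable (no BD/FD set).

desc(J)\{J}={W}; candidates ⊆ {D,G,Z}.
J↔W: latent back-door arc(s) into J.
size 0: {}; under {} J still reaches {D,G,W,Z} ∋ W.
size 1: {D}, {G}, {Z}; under {D} J still reaches {G,W,Z} ∋ W.
size 2: {D,G}, {D,Z}, {G,Z}; under {D,G} J still reaches {W,Z} ∋ W.
J↔W cannot be blocked by any observed set — no back-door set.
No mediator lies on a directed J→…→W path.
Neither criterion identifies P(W|do(J)) in this graph.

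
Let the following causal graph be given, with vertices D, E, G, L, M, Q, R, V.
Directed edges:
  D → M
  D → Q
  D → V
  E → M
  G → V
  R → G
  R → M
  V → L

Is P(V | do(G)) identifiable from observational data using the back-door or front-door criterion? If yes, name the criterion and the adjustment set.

P(V|do(G)): backdoor, adjust for ∅.

desc(G)\{G}={L,V}; candidates ⊆ {D,E,M,Q,R}.
∅: G⊥V given ∅ in G with G→· removed — back-door holds.
P(V|do(G)) = P(V|G) — no adjustment needed.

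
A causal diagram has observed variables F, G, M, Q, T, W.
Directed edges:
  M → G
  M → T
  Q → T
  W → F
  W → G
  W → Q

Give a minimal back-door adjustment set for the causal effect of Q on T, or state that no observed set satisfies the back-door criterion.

Q→T: minimal back-door set ∅.

desc(Q)\{Q}={T}; candidates ⊆ {F,G,M,W}.
∅: Q⊥T given ∅ in G with Q→· removed — back-door holds.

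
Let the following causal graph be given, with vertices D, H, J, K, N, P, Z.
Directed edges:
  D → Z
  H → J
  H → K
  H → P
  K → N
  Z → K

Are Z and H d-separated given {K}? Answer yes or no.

Bayes-Ball from Z | {K} reaches {D,H,J,P}.
H ∈ reach(Z|{K}) ⇒ Z ⊥̸ H | {K}.

No — Z and H are d-connected given {K}.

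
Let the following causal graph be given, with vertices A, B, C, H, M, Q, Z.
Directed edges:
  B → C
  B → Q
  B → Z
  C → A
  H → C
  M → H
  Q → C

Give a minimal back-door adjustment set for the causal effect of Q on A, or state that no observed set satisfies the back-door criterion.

Q→A: minimal back-door set {B}.

desc(Q)\{Q}={A,C}; candidates ⊆ {B,H,M,Z}.
size 0: {}; under {} Q still reaches {A,B,C,Z} ∋ A.
{B}: Q⊥A given {B} in G with Q→· removed — back-door holds.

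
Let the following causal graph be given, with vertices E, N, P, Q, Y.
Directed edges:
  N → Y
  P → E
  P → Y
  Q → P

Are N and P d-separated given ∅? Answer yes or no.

Bayes-Ball from N | ∅ reaches {Y}.
P ∉ reach(N|∅) ⇒ N ⊥ P | ∅.

Yes — N ⊥ P | ∅.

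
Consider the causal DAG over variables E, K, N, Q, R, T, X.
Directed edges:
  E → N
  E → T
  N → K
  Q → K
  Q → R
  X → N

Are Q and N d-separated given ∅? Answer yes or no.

Bayes-Ball from Q | ∅ reaches {K,R}.
N ∉ reach(Q|∅) ⇒ Q ⊥ N | ∅.

Yes — Q ⊥ N | ∅.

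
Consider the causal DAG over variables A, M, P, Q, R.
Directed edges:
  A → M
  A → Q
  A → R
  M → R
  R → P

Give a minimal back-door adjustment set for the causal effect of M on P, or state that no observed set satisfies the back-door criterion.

M→P: minimal back-door set {A}.

desc(M)\{M}={P,R}; candidates ⊆ {A,Q}.
size 0: {}; under {} M still reaches {A,P,Q,R} ∋ P.
{A}: M⊥P given {A} in G with M→· removed — back-door holds.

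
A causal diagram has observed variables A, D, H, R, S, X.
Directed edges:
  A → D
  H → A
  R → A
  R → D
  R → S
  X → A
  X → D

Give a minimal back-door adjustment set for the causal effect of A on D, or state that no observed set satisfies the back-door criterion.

A→D: minimal back-door set {R, X}.

desc(A)\{A}={D}; candidates ⊆ {H,R,S,X}.
size 0: {}; under {} A still reaches {D,H,R,S,X} ∋ D.
size 1: {H}, {R}, {S} …(+1); under {H} A still reaches {D,R,S,X} ∋ D.
{R,X}: A⊥D given {R,X} in G with A→· removed — back-door holds.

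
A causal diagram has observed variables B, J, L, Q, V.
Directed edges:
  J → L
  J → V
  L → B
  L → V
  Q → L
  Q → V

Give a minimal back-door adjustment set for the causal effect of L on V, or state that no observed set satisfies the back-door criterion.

L→V: minimal back-door set {J, Q}.

desc(L)\{L}={B,V}; candidates ⊆ {J,Q}.
size 0: {}; under {} L still reaches {J,Q,V} ∋ V.
size 1: {J}, {Q}; under {J} L still reaches {Q,V} ∋ V.
{J,Q}: L⊥V given {J,Q} in G with L→· removed — back-door holds.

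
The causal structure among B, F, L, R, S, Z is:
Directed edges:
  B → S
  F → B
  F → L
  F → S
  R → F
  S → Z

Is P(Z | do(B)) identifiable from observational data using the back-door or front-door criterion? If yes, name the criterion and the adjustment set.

P(Z|do(B)): backdoor, adjust for {F}.

desc(B)\{B}={S,Z}; candidates ⊆ {F,L,R}.
size 0: {}; under {} B still reaches {F,L,R,S,Z} ∋ Z.
{F}: B⊥Z given {F} in G with B→· removed — back-door holds.
P(Z|do(B)) = Σ_{F} P(Z|B,F)·P(F).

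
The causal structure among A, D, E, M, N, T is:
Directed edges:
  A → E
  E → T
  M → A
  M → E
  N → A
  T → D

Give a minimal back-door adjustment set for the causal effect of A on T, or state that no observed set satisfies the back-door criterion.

A→T: minimal back-door set {M}.

desc(A)\{A}={D,E,T}; candidates ⊆ {M,N}.
size 0: {}; under {} A still reaches {D,E,M,N,T} ∋ T.
{M}: A⊥T given {M} in G with A→· removed — back-door holds.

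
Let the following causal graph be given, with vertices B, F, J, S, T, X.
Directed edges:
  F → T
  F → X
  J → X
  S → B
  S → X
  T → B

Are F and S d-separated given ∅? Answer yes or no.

Bayes-Ball from F | ∅ reaches {B,T,X}.
S ∉ reach(F|∅) ⇒ F ⊥ S | ∅.

Yes — F ⊥ S | ∅.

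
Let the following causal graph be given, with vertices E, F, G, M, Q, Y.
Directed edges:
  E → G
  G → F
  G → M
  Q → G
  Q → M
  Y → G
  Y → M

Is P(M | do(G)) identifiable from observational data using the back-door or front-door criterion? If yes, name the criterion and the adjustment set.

desc(G)\{G}={F,M}; candidates ⊆ {E,Q,Y}.
size 0: {}; under {} G still reaches {E,M,Q,Y} ∋ M.
size 1: {E}, {Q}, {Y}; under {E} G still reaches {M,Q,Y} ∋ M.
{Q,Y}: G⊥M given {Q,Y} in G with G→· removed — back-door holds.
P(M|do(G)) = Σ_{Q,Y} P(M|G,Q,Y)·P(Q,Y).

P(M|do(G)): backdoor, adjust for {Q, Y}.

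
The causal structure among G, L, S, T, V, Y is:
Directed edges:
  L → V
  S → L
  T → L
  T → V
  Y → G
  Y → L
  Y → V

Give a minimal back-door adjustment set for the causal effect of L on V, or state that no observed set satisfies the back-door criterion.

L→V: minimal back-door set {T, Y}.

desc(L)\{L}={V}; candidates ⊆ {G,S,T,Y}.
size 0: {}; under {} L still reaches {G,S,T,V,Y} ∋ V.
size 1: {G}, {S}, {T} …(+1); under {G} L still reaches {S,T,V,Y} ∋ V.
{T,Y}: L⊥V given {T,Y} in G with L→· removed — back-door holds.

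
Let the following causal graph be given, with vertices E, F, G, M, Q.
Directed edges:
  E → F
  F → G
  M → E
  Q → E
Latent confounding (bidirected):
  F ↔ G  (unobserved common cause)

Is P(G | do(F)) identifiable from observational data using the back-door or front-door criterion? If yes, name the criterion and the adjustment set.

desc(F)\{F}={G}; candidates ⊆ {E,M,Q}.
F↔G: latent back-door arc(s) into F.
size 0: {}; under {} F still reaches {E,G,M,Q} ∋ G.
size 1: {E}, {M}, {Q}; under {E} F still reaches {G} ∋ G.
size 2: {E,M}, {E,Q}, {M,Q}; under {E,M} F still reaches {G} ∋ G.
F↔G cannot be blocked by any observed set — no back-door set.
No mediator lies on a directed F→…→G path.
Neither criterion identifies P(G|do(F)) in this graph.

P(G|do(F)): not identifiable (no BD/FD set).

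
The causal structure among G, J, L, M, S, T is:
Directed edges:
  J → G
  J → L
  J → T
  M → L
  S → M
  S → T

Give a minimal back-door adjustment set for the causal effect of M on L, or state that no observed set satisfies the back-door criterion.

M→L: minimal back-door set ∅.

desc(M)\{M}={L}; candidates ⊆ {G,J,S,T}.
∅: M⊥L given ∅ in G with M→· removed — back-door holds.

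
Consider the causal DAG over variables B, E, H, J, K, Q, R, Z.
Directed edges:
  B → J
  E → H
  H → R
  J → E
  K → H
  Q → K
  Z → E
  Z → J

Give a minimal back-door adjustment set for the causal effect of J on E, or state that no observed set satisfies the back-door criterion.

J→E: minimal back-door set {Z}.

desc(J)\{J}={E,H,R}; candidates ⊆ {B,K,Q,Z}.
size 0: {}; under {} J still reaches {B,E,H,R,Z} ∋ E.
{Z}: J⊥E given {Z} in G with J→· removed — back-door holds.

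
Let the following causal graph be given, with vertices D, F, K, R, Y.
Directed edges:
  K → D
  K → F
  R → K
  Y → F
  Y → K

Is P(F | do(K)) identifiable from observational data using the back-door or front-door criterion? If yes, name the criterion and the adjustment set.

P(F|do(K)): backdoor, adjust for {Y}.

desc(K)\{K}={D,F}; candidates ⊆ {R,Y}.
size 0: {}; under {} K still reaches {F,R,Y} ∋ F.
{Y}: K⊥F given {Y} in G with K→· removed — back-door holds.
P(F|do(K)) = Σ_{Y} P(F|K,Y)·P(Y).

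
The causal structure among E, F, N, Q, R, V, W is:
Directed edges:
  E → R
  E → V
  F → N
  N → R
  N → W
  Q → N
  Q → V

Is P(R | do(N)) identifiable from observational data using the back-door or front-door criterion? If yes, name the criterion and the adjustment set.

P(R|do(N)): backdoor, adjust for ∅.

desc(N)\{N}={R,W}; candidates ⊆ {E,F,Q,V}.
∅: N⊥R given ∅ in G with N→· removed — back-door holds.
P(R|do(N)) = P(R|N) — no adjustment needed.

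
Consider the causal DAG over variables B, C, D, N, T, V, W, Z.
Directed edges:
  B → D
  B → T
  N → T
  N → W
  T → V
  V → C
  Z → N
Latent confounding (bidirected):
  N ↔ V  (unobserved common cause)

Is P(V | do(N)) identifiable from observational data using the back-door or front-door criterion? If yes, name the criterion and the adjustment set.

P(V|do(N)): frontdoor, adjust for {T}.

desc(N)\{N}={C,T,V,W}; candidates ⊆ {B,D,Z}.
N↔V: latent back-door arc(s) into N.
size 0: {}; under {} N still reaches {C,V,Z} ∋ V.
size 1: {B}, {D}, {Z}; under {B} N still reaches {C,V,Z} ∋ V.
size 2: {B,D}, {B,Z}, {D,Z}; under {B,D} N still reaches {C,V,Z} ∋ V.
N↔V cannot be blocked by any observed set — no back-door set.
{T}: (i) intercepts every directed N→V path; (ii) no back-door N→{T}; (iii) {N} blocks every back-door {T}→V. Front-door holds.
P(V|do(N)) = Σ_{T} P(T|N) Σ_{N'} P(V|T,N')P(N').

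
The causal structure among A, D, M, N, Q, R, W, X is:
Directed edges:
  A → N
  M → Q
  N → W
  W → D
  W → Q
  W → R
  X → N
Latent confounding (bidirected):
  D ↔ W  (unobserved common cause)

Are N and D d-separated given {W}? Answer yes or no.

Bayes-Ball from N | {W} reaches {A,D,X}.
D ∈ reach(N|{W}) ⇒ N ⊥̸ D | {W}.

No — N and D are d-connected given {W}.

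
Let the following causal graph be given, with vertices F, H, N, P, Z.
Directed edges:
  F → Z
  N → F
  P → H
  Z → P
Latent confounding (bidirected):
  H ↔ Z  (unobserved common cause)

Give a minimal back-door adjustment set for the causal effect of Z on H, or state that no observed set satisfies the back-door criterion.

desc(Z)\{Z}={H,P}; candidates ⊆ {F,N}.
Z↔H: latent back-door arc(s) into Z.
size 0: {}; under {} Z still reaches {F,H,N} ∋ H.
size 1: {F}, {N}; under {F} Z still reaches {H} ∋ H.
size 2: {F,N}; under {F,N} Z still reaches {H} ∋ H.
Z↔H cannot be blocked by any observed set — no back-door set.

Z→H: no observed back-door set.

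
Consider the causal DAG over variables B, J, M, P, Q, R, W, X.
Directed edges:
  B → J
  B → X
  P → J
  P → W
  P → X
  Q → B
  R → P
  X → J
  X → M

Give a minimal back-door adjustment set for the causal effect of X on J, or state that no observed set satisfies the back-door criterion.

X→J: minimal back-door set {B, P}.

desc(X)\{X}={J,M}; candidates ⊆ {B,P,Q,R,W}.
size 0: {}; under {} X still reaches {B,J,P,Q,R,W} ∋ J.
size 1: {B}, {P}, {Q} …(+2); under {B} X still reaches {J,P,R,W} ∋ J.
{B,P}: X⊥J given {B,P} in G with X→· removed — back-door holds.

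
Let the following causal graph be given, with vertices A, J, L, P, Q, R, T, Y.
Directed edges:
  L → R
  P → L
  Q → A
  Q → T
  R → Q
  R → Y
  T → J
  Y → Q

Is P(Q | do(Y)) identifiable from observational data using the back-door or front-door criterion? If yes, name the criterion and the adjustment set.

desc(Y)\{Y}={A,J,Q,T}; candidates ⊆ {L,P,R}.
size 0: {}; under {} Y still reaches {A,J,L,P,Q,R,T} ∋ Q.
{R}: Y⊥Q given {R} in G with Y→· removed — back-door holds.
P(Q|do(Y)) = Σ_{R} P(Q|Y,R)·P(R).

P(Q|do(Y)): backdoor, adjust for {R}.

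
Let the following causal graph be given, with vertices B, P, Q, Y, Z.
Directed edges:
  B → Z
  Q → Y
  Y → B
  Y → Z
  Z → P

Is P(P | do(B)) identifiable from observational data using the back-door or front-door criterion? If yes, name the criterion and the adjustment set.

P(P|do(B)): backdoor, adjust for {Y}.

desc(B)\{B}={P,Z}; candidates ⊆ {Q,Y}.
size 0: {}; under {} B still reaches {P,Q,Y,Z} ∋ P.
{Y}: B⊥P given {Y} in G with B→· removed — back-door holds.
P(P|do(B)) = Σ_{Y} P(P|B,Y)·P(Y).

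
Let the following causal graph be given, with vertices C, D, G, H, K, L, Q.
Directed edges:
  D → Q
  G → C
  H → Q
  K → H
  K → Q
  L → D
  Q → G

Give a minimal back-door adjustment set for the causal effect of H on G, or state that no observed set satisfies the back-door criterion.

desc(H)\{H}={C,G,Q}; candidates ⊆ {D,K,L}.
size 0: {}; under {} H still reaches {C,G,K,Q} ∋ G.
{K}: H⊥G given {K} in G with H→· removed — back-door holds.

H→G: minimal back-door set {K}.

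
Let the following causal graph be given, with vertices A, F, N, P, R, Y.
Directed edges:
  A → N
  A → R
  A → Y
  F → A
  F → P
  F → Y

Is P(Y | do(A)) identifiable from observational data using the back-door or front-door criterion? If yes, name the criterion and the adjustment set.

desc(A)\{A}={N,R,Y}; candidates ⊆ {F,P}.
size 0: {}; under {} A still reaches {F,P,Y} ∋ Y.
{F}: A⊥Y given {F} in G with A→· removed — back-door holds.
P(Y|do(A)) = Σ_{F} P(Y|A,F)·P(F).

P(Y|do(A)): backdoor, adjust for {F}.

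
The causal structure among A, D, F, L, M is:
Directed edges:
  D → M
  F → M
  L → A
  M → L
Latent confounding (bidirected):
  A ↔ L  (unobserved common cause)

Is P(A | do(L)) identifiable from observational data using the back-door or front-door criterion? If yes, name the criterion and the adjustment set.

desc(L)\{L}={A}; candidates ⊆ {D,F,M}.
L↔A: latent back-door arc(s) into L.
size 0: {}; under {} L still reaches {A,D,F,M} ∋ A.
size 1: {D}, {F}, {M}; under {D} L still reaches {A,F,M} ∋ A.
size 2: {D,F}, {D,M}, {F,M}; under {D,F} L still reaches {A,M} ∋ A.
L↔A cannot be blocked by any observed set — no back-door set.
No mediator lies on a directed L→…→A path.
Neither criterion identifies P(A|do(L)) in this graph.

P(A|do(L)): not identifiable (no BD/FD set).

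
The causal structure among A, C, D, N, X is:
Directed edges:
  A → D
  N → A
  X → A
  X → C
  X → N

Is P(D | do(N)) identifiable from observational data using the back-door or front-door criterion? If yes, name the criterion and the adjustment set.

P(D|do(N)): backdoor, adjust for {X}.

desc(N)\{N}={A,D}; candidates ⊆ {C,X}.
size 0: {}; under {} N still reaches {A,C,D,X} ∋ D.
{X}: N⊥D given {X} in G with N→· removed — back-door holds.
P(D|do(N)) = Σ_{X} P(D|N,X)·P(X).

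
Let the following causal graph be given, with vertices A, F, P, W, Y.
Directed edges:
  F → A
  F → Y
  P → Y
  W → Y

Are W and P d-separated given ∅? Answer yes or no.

Yes — W ⊥ P | ∅.

Bayes-Ball from W | ∅ reaches {Y}.
P ∉ reach(W|∅) ⇒ W ⊥ P | ∅.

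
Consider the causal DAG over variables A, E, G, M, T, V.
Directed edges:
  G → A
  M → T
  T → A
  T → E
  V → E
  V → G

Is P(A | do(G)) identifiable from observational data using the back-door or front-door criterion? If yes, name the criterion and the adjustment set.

desc(G)\{G}={A}; candidates ⊆ {E,M,T,V}.
∅: G⊥A given ∅ in G with G→· removed — back-door holds.
P(A|do(G)) = P(A|G) — no adjustment needed.

P(A|do(G)): backdoor, adjust for ∅.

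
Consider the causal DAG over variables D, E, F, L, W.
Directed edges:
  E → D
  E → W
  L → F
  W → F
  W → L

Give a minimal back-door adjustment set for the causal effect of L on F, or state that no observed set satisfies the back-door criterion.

L→F: minimal back-door set {W}.

desc(L)\{L}={F}; candidates ⊆ {D,E,W}.
size 0: {}; under {} L still reaches {D,E,F,W} ∋ F.
{W}: L⊥F given {W} in G with L→· removed — back-door holds.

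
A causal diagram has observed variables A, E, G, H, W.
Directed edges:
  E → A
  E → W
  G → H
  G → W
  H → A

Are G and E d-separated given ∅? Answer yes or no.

Bayes-Ball from G | ∅ reaches {A,H,W}.
E ∉ reach(G|∅) ⇒ G ⊥ E | ∅.

Yes — G ⊥ E | ∅.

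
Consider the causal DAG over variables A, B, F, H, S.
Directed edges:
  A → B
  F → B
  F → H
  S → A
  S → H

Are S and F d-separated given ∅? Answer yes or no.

Yes — S ⊥ F | ∅.

Bayes-Ball from S | ∅ reaches {A,B,H}.
F ∉ reach(S|∅) ⇒ S ⊥ F | ∅.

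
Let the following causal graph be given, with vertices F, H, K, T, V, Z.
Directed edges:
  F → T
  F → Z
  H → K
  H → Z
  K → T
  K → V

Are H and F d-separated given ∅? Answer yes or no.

Yes — H ⊥ F | ∅.

Bayes-Ball from H | ∅ reaches {K,T,V,Z}.
F ∉ reach(H|∅) ⇒ H ⊥ F | ∅.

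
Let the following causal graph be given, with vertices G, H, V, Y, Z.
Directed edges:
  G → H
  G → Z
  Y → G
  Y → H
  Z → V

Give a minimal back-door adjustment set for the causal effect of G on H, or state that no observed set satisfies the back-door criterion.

G→H: minimal back-door set {Y}.

desc(G)\{G}={H,V,Z}; candidates ⊆ {Y}.
size 0: {}; under {} G still reaches {H,Y} ∋ H.
{Y}: G⊥H given {Y} in G with G→· removed — back-door holds.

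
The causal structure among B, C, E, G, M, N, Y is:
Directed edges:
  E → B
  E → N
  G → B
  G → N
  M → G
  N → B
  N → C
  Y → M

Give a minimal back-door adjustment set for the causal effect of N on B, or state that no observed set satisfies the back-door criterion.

desc(N)\{N}={B,C}; candidates ⊆ {E,G,M,Y}.
size 0: {}; under {} N still reaches {B,E,G,M,Y} ∋ B.
size 1: {E}, {G}, {M} …(+1); under {E} N still reaches {B,G,M,Y} ∋ B.
{E,G}: N⊥B given {E,G} in G with N→· removed — back-door holds.

N→B: minimal back-door set {E, G}.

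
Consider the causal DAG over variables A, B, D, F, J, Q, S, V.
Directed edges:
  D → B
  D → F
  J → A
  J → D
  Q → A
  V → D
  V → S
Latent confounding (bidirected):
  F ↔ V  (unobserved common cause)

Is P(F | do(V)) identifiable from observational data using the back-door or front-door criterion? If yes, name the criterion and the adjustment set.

P(F|do(V)): frontdoor, adjust for {D}.

desc(V)\{V}={B,D,F,S}; candidates ⊆ {A,J,Q}.
V↔F: latent back-door arc(s) into V.
size 0: {}; under {} V still reaches {F} ∋ F.
size 1: {A}, {J}, {Q}; under {A} V still reaches {F} ∋ F.
size 2: {A,J}, {A,Q}, {J,Q}; under {A,J} V still reaches {F} ∋ F.
V↔F cannot be blocked by any observed set — no back-door set.
{D}: (i) intercepts every directed V→F path; (ii) no back-door V→{D}; (iii) {V} blocks every back-door {D}→F. Front-door holds.
P(F|do(V)) = Σ_{D} P(D|V) Σ_{V'} P(F|D,V')P(V').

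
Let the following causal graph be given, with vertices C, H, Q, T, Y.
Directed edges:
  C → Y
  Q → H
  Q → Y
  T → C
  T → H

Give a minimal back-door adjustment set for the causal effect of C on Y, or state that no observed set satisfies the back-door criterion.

C→Y: minimal back-door set ∅.

desc(C)\{C}={Y}; candidates ⊆ {H,Q,T}.
∅: C⊥Y given ∅ in G with C→· removed — back-door holds.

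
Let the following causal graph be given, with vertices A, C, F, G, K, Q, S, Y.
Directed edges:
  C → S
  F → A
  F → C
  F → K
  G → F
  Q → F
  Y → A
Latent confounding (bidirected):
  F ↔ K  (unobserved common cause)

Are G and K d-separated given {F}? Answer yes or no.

Bayes-Ball from G | {F} reaches {K,Q}.
K ∈ reach(G|{F}) ⇒ G ⊥̸ K | {F}.

No — G and K are d-connected given {F}.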